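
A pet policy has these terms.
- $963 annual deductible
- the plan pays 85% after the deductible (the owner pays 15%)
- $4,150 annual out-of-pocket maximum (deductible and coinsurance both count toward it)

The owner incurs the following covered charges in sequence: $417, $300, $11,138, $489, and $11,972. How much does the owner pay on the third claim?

$1,879.80

#1 ($417): all of it applies to the deductible. Owner pays $417; OOP now $417.
#2 ($300): all of it applies to the deductible. Owner pays $300; OOP now $717.
#3 ($11,138): $246 finishes the deductible; $10,892 goes to coinsurance; coinsurance $10,892 × 15% = $1,633.80. Owner owes $1,879.80 (running OOP $2,596.80).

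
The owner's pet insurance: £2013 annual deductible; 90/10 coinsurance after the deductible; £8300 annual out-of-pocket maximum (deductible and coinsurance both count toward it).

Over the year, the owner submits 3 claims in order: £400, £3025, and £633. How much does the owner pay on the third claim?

£63.30

#1 (£400): entire amount goes to the deductible. Cost to owner: £400. OOP to date £400.
#2 (£3025): deductible takes £1613, £1412 remains; owner's 10% is £141.20. Owner owes £1754.20 (running OOP £2154.20).
#3 (£633): 10% coinsurance on £633 = £63.30. Owner pays £63.30; OOP now £2217.50.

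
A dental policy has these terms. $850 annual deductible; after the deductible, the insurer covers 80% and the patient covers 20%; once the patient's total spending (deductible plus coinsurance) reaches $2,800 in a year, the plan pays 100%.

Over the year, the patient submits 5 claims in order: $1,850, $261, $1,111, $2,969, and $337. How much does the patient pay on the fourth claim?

$593.80

Claim 1 — $1,850: deductible takes $850, $1,000 remains; patient's 20% is $200. Cost to patient: $1,050. OOP to date $1,050.
Claim 2 — $261: deductible already satisfied, so patient's share is 20% × $261 = $52.20. Patient pays $52.20; OOP now $1,102.20.
Claim 3 — $1,111: 20% coinsurance on $1,111 = $222.20. Cost to patient: $222.20. OOP to date $1,324.40.
Claim 4 — $2,969: 20% coinsurance on $2,969 = $593.80. Cost to patient: $593.80. OOP to date $1,918.20.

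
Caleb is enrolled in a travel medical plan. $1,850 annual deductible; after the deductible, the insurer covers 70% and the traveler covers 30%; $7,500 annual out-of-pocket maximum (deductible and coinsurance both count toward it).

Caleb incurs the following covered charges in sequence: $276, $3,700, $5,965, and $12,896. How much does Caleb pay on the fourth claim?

$3,222.70

#1 ($276): fully absorbed by the deductible. Cost to traveler: $276. OOP to date $276.
#2 ($3,700): deductible takes $1,574, $2,126 remains; coinsurance $2,126 × 30% = $637.80. Traveler owes $2,211.80 (running OOP $2,487.80).
#3 ($5,965): 30% coinsurance on $5,965 = $1,789.50. Traveler pays $1,789.50; OOP now $4,277.30.
#4 ($12,896): 30% coinsurance on $12,896 = $3,868.80. OOP would hit $8,146.10 > $7,500, so the cap limits the traveler to $7,500 − $4,277.30 = $3,222.70.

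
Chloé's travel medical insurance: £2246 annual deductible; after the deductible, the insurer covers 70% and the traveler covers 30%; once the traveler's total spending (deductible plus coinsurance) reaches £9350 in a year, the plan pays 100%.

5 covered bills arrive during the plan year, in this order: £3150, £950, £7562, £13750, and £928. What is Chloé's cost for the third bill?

£2268.60

#1 (£3150): deductible takes £2246, £904 remains; traveler's 30% is £271.20. Traveler owes £2517.20 (running OOP £2517.20).
#2 (£950): 30% coinsurance on £950 = £285. Traveler owes £285 (running OOP £2802.20).
#3 (£7562): 30% coinsurance on £7562 = £2268.60. Traveler owes £2268.60 (running OOP £5070.80).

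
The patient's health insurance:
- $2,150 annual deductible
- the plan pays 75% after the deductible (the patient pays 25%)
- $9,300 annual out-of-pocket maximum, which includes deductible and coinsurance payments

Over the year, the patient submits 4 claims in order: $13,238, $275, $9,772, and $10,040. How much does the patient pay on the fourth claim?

$1,866.25

Claim 1 ($13,238): deductible takes $2,150, $11,088 remains; 25% of $11,088 = $2,772. Patient pays $4,922; OOP now $4,922.
Claim 2 ($275): deductible already satisfied, so patient's share is 25% × $275 = $68.75. Patient owes $68.75 (running OOP $4,990.75).
Claim 3 ($9,772): deductible already satisfied, so patient's share is 25% × $9,772 = $2,443. Cost to patient: $2,443. OOP to date $7,433.75.
Claim 4 ($10,040): deductible already satisfied, so patient's share is 25% × $10,040 = $2,510. OOP would hit $9,943.75 > $9,300, so the cap limits the patient to $9,300 − $7,433.75 = $1,866.25.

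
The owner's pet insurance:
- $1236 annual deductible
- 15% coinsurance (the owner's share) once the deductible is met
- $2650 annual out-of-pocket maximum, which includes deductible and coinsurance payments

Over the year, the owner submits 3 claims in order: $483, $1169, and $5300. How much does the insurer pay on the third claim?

Claim 1 — $483: all of it applies to the deductible. Cost to owner: $483. OOP to date $483. Insurer: $483 − $483 = $0.
Claim 2 — $1169: $753 finishes the deductible; $416 goes to coinsurance; owner's 15% is $62.40. Cost to owner: $815.40. OOP to date $1298.40. Plan pays $1169 − $815.40 = $353.60.
Claim 3 — $5300: deductible already satisfied, so owner's share is 15% × $5300 = $795. Owner owes $795 (running OOP $2093.40). Insurer: $5300 − $795 = $4505.

$4505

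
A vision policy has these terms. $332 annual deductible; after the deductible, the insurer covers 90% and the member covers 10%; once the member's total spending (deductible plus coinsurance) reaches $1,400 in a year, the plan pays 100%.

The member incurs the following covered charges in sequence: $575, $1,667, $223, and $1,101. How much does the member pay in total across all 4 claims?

Bill 1, $575: deductible takes $332, $243 remains; member's 10% is $24.30. Member pays $356.30; OOP now $356.30.
Bill 2, $1,667: 10% coinsurance on $1,667 = $166.70. Cost to member: $166.70. OOP to date $523.
Bill 3, $223: deductible already satisfied, so member's share is 10% × $223 = $22.30. Cost to member: $22.30. OOP to date $545.30.
Bill 4, $1,101: 10% coinsurance on $1,101 = $110.10. Cost to member: $110.10. OOP to date $655.40.
Summing the member's payments: $356.30 + $166.70 + $22.30 + $110.10 = $655.40.

$655.40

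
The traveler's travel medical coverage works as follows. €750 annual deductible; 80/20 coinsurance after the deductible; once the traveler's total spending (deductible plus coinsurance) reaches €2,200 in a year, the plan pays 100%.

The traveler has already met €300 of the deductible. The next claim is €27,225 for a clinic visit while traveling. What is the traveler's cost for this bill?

Remaining deductible: €750 − €300 = €450.
That leaves €27,225 − €450 = €26,775 for coinsurance.
20% of €26,775 = €5,355 falls to the traveler.
That puts the traveler's cost at €450 + €5,355 = €5,805 before any cap.
That would bring total out-of-pocket to €6,105, past the €2,200 cap. The traveler is capped at €2,200 − €300 = €1,900 on this claim.

€1,900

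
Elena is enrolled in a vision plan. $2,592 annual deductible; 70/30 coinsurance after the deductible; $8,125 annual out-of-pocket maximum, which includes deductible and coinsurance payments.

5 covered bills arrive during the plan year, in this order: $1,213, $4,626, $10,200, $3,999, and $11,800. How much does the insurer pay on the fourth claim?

$2,799.30

Claim 1 — $1,213: fully absorbed by the deductible. Member owes $1,213 (running OOP $1,213). Plan pays $1,213 − $1,213 = $0.
Claim 2 — $4,626: $1,379 to deductible, leaving $3,247; member's 30% is $974.10. Cost to member: $2,353.10. OOP to date $3,566.10. Insurer: $4,626 − $2,353.10 = $2,272.90.
Claim 3 — $10,200: deductible met; 30% of $10,200 = $3,060. Member owes $3,060 (running OOP $6,626.10). Plan pays $10,200 − $3,060 = $7,140.
Claim 4 — $3,999: deductible met; 30% of $3,999 = $1,199.70. Cost to member: $1,199.70. OOP to date $7,825.80. Insurer: $3,999 − $1,199.70 = $2,799.30.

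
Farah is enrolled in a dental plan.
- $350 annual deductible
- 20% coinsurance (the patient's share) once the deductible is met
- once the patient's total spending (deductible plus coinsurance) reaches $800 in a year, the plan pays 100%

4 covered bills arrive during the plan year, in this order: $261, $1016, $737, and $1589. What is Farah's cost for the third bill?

$147.40

Claim 1 ($261): entire amount goes to the deductible. Patient pays $261; OOP now $261.
Claim 2 ($1016): $89 to deductible, leaving $927; patient's 20% is $185.40. Cost to patient: $274.40. OOP to date $535.40.
Claim 3 ($737): 20% coinsurance on $737 = $147.40. Patient pays $147.40; OOP now $682.80.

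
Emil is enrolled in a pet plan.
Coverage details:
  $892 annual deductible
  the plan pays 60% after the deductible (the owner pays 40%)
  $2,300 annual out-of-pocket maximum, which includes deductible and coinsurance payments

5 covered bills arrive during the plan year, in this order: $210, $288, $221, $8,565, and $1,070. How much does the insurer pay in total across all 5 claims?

$8,054

Claim 1 ($210): all of it applies to the deductible. Cost to owner: $210. OOP to date $210. Insurer: $210 − $210 = $0.
Claim 2 ($288): entire amount goes to the deductible. Cost to owner: $288. OOP to date $498. Insurer: $288 − $288 = $0.
Claim 3 ($221): fully absorbed by the deductible. Owner pays $221; OOP now $719. Plan pays $221 − $221 = $0.
Claim 4 ($8,565): $173 to deductible, leaving $8,392; owner's 40% is $3,356.80. Deductible plus coinsurance: $173 + $3,356.80 = $3,529.80. OOP would hit $4,248.80 > $2,300, so the cap limits the owner to $2,300 − $719 = $1,581. Plan pays $8,565 − $1,581 = $6,984.
Claim 5 ($1,070): deductible already satisfied, so owner's share is 40% × $1,070 = $428. That would push OOP to $2,728, over the $2,300 cap, so owner pays $2,300 − $2,300 = $0. Plan pays $1,070 − $0 = $1,070.
Insurer total = bills − owner's total = $10,354 − $2,300 = $8,054.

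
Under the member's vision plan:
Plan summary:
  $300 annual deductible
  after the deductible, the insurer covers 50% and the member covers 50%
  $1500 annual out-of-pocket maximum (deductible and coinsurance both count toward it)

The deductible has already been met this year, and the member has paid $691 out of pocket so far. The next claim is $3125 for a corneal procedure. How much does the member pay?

The deductible is already satisfied, so the full bill goes to coinsurance.
Member's 50% share of $3125 is $1562.50.
Year-to-date out-of-pocket would reach $691 + $1562.50 = $2253.50, above the $1500 maximum, so the member pays only $1500 − $691 = $809.

$809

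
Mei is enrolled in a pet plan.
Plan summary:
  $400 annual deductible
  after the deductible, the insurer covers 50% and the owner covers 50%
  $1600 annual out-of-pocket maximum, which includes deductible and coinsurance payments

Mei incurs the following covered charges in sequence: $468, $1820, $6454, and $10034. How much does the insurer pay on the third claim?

#1 ($468): deductible takes $400, $68 remains; coinsurance $68 × 50% = $34. Owner pays $434; OOP now $434. Insurer: $468 − $434 = $34.
#2 ($1820): deductible already satisfied, so owner's share is 50% × $1820 = $910. Owner owes $910 (running OOP $1344). Insurer: $1820 − $910 = $910.
#3 ($6454): 50% coinsurance on $6454 = $3227. Adding that to $1344 gives $4571, past the $1600 cap; owner pays only $1600 − $1344 = $256. Plan pays $6454 − $256 = $6198.

$6198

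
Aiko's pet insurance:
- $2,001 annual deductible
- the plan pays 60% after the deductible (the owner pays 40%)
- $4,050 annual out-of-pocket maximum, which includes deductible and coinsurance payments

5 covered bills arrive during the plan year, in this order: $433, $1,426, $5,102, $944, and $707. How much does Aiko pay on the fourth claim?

$65

Claim 1 — $433: all of it applies to the deductible. Owner owes $433 (running OOP $433).
Claim 2 — $1,426: fully absorbed by the deductible. Owner owes $1,426 (running OOP $1,859).
Claim 3 — $5,102: $142 to deductible, leaving $4,960; 40% of $4,960 = $1,984. Cost to owner: $2,126. OOP to date $3,985.
Claim 4 — $944: deductible met; 40% of $944 = $377.60. Adding that to $3,985 gives $4,362.60, past the $4,050 cap; owner pays only $4,050 − $3,985 = $65.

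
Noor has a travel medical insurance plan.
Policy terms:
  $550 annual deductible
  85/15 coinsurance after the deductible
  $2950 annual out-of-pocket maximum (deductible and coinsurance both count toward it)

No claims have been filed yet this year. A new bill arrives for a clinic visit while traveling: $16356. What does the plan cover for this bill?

Deductible not yet touched, so the first $550 of the bill goes to the deductible.
That leaves $16356 − $550 = $15806 for coinsurance.
Traveler's 15% share of $15806 is $2370.90.
That puts the traveler's cost at $550 + $2370.90 = $2920.90 before any cap.
Total out-of-pocket so far would be $0 + $2920.90 = $2920.90, below the $2950 cap — no reduction.
The insurer covers the remainder: $16356 − $2920.90 = $13435.10.

$13435.10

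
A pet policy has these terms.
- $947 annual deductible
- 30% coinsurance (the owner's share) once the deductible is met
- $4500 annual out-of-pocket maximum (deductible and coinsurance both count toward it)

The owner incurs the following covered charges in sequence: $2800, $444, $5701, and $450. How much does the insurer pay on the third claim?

$3990.70

#1 ($2800): $947 to deductible, leaving $1853; coinsurance $1853 × 30% = $555.90. Cost to owner: $1502.90. OOP to date $1502.90. Plan pays $2800 − $1502.90 = $1297.10.
#2 ($444): deductible already satisfied, so owner's share is 30% × $444 = $133.20. Owner owes $133.20 (running OOP $1636.10). Insurer: $444 − $133.20 = $310.80.
#3 ($5701): deductible met; 30% of $5701 = $1710.30. Owner pays $1710.30; OOP now $3346.40. Plan pays $5701 − $1710.30 = $3990.70.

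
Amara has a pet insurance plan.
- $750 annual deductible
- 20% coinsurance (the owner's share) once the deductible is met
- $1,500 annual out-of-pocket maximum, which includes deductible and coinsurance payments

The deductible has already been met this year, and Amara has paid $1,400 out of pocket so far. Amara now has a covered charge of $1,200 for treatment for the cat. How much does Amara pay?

With the deductible met, the entire $1,200 is subject to coinsurance.
20% of $1,200 = $240 falls to the owner.
Year-to-date out-of-pocket would reach $1,400 + $240 = $1,640, above the $1,500 maximum, so the owner pays only $1,500 − $1,400 = $100.

$100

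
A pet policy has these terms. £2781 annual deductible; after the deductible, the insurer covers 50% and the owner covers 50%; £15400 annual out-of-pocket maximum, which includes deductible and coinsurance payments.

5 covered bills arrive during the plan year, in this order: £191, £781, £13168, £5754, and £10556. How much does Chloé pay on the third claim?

£7488.50

Claim 1 (£191): entire amount goes to the deductible. Owner owes £191 (running OOP £191).
Claim 2 (£781): all of it applies to the deductible. Owner pays £781; OOP now £972.
Claim 3 (£13168): £1809 finishes the deductible; £11359 goes to coinsurance; 50% of £11359 = £5679.50. Owner pays £7488.50; OOP now £8460.50.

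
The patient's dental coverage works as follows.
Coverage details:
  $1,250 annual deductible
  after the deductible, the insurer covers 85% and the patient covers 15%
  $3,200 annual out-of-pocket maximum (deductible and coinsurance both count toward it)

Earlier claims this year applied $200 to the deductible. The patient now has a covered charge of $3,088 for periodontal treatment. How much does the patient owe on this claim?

$1,355.70

$200 of the $1,250 deductible is already met, leaving $1,050.
The remaining $2,038 (= $3,088 − $1,050) moves to coinsurance.
Patient's 15% share of $2,038 is $305.70.
So the patient owes $1,050 + $305.70 = $1,355.70 before any cap.
Year-to-date out-of-pocket becomes $200 + $1,355.70 = $1,555.70, still under the $3,200 maximum, so no cap applies.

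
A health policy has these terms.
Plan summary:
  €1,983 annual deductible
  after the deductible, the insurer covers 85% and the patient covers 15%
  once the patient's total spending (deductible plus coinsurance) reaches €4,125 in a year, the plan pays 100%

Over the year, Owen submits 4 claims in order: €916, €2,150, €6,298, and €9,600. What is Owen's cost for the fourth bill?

Claim 1 (€916): all of it applies to the deductible. Cost to patient: €916. OOP to date €916.
Claim 2 (€2,150): €1,067 to deductible, leaving €1,083; coinsurance €1,083 × 15% = €162.45. Patient owes €1,229.45 (running OOP €2,145.45).
Claim 3 (€6,298): deductible already satisfied, so patient's share is 15% × €6,298 = €944.70. Cost to patient: €944.70. OOP to date €3,090.15.
Claim 4 (€9,600): deductible already satisfied, so patient's share is 15% × €9,600 = €1,440. That would push OOP to €4,530.15, over the €4,125 cap, so patient pays €4,125 − €3,090.15 = €1,034.85.

€1,034.85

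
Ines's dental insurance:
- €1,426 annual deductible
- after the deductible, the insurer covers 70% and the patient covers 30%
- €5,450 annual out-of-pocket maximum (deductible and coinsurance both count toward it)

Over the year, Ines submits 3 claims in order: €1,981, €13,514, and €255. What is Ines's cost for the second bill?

€3,857.50

Bill 1, €1,981: €1,426 finishes the deductible; €555 goes to coinsurance; 30% of €555 = €166.50. Patient pays €1,592.50; OOP now €1,592.50.
Bill 2, €13,514: deductible met; 30% of €13,514 = €4,054.20. OOP would hit €5,646.70 > €5,450, so the cap limits the patient to €5,450 − €1,592.50 = €3,857.50.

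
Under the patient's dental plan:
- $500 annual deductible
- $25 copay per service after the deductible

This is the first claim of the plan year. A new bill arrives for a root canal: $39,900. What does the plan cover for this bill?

$39,375

The full $500 deductible is still open; $500 of this bill applies to it.
The remaining $39,400 (= $39,900 − $500) moves to the copay.
Copay on this service: $25.
That puts the patient's cost at $500 + $25 = $525.
The plan picks up $39,900 − $525 = $39,375.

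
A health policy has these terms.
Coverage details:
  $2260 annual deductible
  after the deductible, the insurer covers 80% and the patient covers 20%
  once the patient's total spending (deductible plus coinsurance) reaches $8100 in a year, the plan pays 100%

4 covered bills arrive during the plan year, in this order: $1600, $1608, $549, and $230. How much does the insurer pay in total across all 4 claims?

Claim 1 ($1600): entire amount goes to the deductible. Cost to patient: $1600. OOP to date $1600. Plan pays $1600 − $1600 = $0.
Claim 2 ($1608): $660 to deductible, leaving $948; coinsurance $948 × 20% = $189.60. Patient pays $849.60; OOP now $2449.60. Insurer: $1608 − $849.60 = $758.40.
Claim 3 ($549): 20% coinsurance on $549 = $109.80. Patient pays $109.80; OOP now $2559.40. Plan pays $549 − $109.80 = $439.20.
Claim 4 ($230): deductible already satisfied, so patient's share is 20% × $230 = $46. Cost to patient: $46. OOP to date $2605.40. Plan pays $230 − $46 = $184.
Insurer total: $0 + $758.40 + $439.20 + $184 = $1381.60.

$1381.60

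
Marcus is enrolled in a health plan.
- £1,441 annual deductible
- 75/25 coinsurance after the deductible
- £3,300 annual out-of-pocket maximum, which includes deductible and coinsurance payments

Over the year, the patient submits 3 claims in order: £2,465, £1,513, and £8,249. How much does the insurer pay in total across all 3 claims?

£8,927

Claim 1 — £2,465: deductible takes £1,441, £1,024 remains; 25% of £1,024 = £256. Patient pays £1,697; OOP now £1,697. Plan pays £2,465 − £1,697 = £768.
Claim 2 — £1,513: 25% coinsurance on £1,513 = £378.25. Patient owes £378.25 (running OOP £2,075.25). Insurer: £1,513 − £378.25 = £1,134.75.
Claim 3 — £8,249: 25% coinsurance on £8,249 = £2,062.25. Adding that to £2,075.25 gives £4,137.50, past the £3,300 cap; patient pays only £3,300 − £2,075.25 = £1,224.75. Plan pays £8,249 − £1,224.75 = £7,024.25.
Insurer total: £768 + £1,134.75 + £7,024.25 = £8,927.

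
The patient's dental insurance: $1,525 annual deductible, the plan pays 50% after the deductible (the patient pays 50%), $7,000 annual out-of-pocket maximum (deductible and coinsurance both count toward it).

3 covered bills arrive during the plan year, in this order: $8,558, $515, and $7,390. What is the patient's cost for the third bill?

$1,701

Claim 1 ($8,558): deductible takes $1,525, $7,033 remains; coinsurance $7,033 × 50% = $3,516.50. Cost to patient: $5,041.50. OOP to date $5,041.50.
Claim 2 ($515): deductible met; 50% of $515 = $257.50. Cost to patient: $257.50. OOP to date $5,299.
Claim 3 ($7,390): deductible met; 50% of $7,390 = $3,695. That would push OOP to $8,994, over the $7,000 cap, so patient pays $7,000 − $5,299 = $1,701.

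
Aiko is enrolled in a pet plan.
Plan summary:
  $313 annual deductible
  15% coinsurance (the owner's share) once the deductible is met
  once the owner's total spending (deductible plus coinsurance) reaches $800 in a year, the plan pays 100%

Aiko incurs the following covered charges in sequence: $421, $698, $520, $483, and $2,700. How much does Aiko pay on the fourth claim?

Claim 1 ($421): $313 to deductible, leaving $108; 15% of $108 = $16.20. Owner pays $329.20; OOP now $329.20.
Claim 2 ($698): deductible already satisfied, so owner's share is 15% × $698 = $104.70. Cost to owner: $104.70. OOP to date $433.90.
Claim 3 ($520): deductible already satisfied, so owner's share is 15% × $520 = $78. Cost to owner: $78. OOP to date $511.90.
Claim 4 ($483): deductible met; 15% of $483 = $72.45. Owner pays $72.45; OOP now $584.35.

$72.45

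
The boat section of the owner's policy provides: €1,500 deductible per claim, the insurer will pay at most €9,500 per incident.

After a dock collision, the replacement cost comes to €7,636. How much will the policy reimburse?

€6,136

After the deductible, €7,636 − €1,500 = €6,136 remains.
That's under the €9,500 cap, so the insurer reimburses the full €6,136.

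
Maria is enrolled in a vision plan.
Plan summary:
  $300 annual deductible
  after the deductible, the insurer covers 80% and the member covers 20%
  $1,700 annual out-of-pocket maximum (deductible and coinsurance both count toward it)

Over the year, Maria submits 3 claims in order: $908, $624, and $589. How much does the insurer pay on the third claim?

Bill 1, $908: deductible takes $300, $608 remains; 20% of $608 = $121.60. Member pays $421.60; OOP now $421.60. Insurer: $908 − $421.60 = $486.40.
Bill 2, $624: deductible met; 20% of $624 = $124.80. Member owes $124.80 (running OOP $546.40). Insurer: $624 − $124.80 = $499.20.
Bill 3, $589: deductible already satisfied, so member's share is 20% × $589 = $117.80. Member owes $117.80 (running OOP $664.20). Insurer: $589 − $117.80 = $471.20.

$471.20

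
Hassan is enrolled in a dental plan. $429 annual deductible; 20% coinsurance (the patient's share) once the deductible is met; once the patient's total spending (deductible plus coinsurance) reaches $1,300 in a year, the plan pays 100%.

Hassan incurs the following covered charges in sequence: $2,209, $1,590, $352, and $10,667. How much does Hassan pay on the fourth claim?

$126.60

Bill 1, $2,209: $429 finishes the deductible; $1,780 goes to coinsurance; 20% of $1,780 = $356. Cost to patient: $785. OOP to date $785.
Bill 2, $1,590: 20% coinsurance on $1,590 = $318. Patient owes $318 (running OOP $1,103).
Bill 3, $352: 20% coinsurance on $352 = $70.40. Patient owes $70.40 (running OOP $1,173.40).
Bill 4, $10,667: 20% coinsurance on $10,667 = $2,133.40. Adding that to $1,173.40 gives $3,306.80, past the $1,300 cap; patient pays only $1,300 − $1,173.40 = $126.60.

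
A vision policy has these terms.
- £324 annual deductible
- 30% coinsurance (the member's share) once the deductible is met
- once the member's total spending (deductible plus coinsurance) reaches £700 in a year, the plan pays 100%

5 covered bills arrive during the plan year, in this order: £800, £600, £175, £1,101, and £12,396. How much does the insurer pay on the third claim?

#1 (£800): £324 finishes the deductible; £476 goes to coinsurance; coinsurance £476 × 30% = £142.80. Cost to member: £466.80. OOP to date £466.80. Insurer: £800 − £466.80 = £333.20.
#2 (£600): 30% coinsurance on £600 = £180. Member pays £180; OOP now £646.80. Insurer: £600 − £180 = £420.
#3 (£175): deductible already satisfied, so member's share is 30% × £175 = £52.50. Member pays £52.50; OOP now £699.30. Insurer: £175 − £52.50 = £122.50.

£122.50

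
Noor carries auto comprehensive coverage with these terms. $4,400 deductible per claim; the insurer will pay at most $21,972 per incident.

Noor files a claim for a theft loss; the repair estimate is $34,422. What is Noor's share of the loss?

Less the $4,400 deductible: $34,422 − $4,400 = $30,022.
The $21,972 per-incident cap binds; insurer pays $21,972.
Policyholder's share is the uncovered remainder: $34,422 − $21,972 = $12,450.

$12,450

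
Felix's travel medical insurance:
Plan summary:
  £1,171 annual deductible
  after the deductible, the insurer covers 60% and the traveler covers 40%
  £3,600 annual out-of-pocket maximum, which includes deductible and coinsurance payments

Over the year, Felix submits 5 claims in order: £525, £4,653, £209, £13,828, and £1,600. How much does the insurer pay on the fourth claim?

£13,085.40

#1 (£525): fully absorbed by the deductible. Traveler pays £525; OOP now £525. Insurer: £525 − £525 = £0.
#2 (£4,653): deductible takes £646, £4,007 remains; traveler's 40% is £1,602.80. Traveler pays £2,248.80; OOP now £2,773.80. Insurer: £4,653 − £2,248.80 = £2,404.20.
#3 (£209): 40% coinsurance on £209 = £83.60. Traveler owes £83.60 (running OOP £2,857.40). Plan pays £209 − £83.60 = £125.40.
#4 (£13,828): 40% coinsurance on £13,828 = £5,531.20. That would push OOP to £8,388.60, over the £3,600 cap, so traveler pays £3,600 − £2,857.40 = £742.60. Insurer: £13,828 − £742.60 = £13,085.40.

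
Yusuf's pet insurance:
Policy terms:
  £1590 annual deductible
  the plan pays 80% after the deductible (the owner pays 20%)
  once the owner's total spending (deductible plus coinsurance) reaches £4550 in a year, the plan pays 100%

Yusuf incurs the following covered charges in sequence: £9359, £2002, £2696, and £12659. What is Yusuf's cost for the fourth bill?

#1 (£9359): £1590 finishes the deductible; £7769 goes to coinsurance; 20% of £7769 = £1553.80. Owner owes £3143.80 (running OOP £3143.80).
#2 (£2002): deductible already satisfied, so owner's share is 20% × £2002 = £400.40. Owner pays £400.40; OOP now £3544.20.
#3 (£2696): deductible already satisfied, so owner's share is 20% × £2696 = £539.20. Owner owes £539.20 (running OOP £4083.40).
#4 (£12659): deductible already satisfied, so owner's share is 20% × £12659 = £2531.80. Adding that to £4083.40 gives £6615.20, past the £4550 cap; owner pays only £4550 − £4083.40 = £466.60.

£466.60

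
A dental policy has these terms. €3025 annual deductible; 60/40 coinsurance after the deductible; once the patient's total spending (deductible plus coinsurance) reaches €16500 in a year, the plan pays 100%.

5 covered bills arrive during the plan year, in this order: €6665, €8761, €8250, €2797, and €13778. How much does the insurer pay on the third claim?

#1 (€6665): €3025 finishes the deductible; €3640 goes to coinsurance; 40% of €3640 = €1456. Patient owes €4481 (running OOP €4481). Insurer: €6665 − €4481 = €2184.
#2 (€8761): deductible already satisfied, so patient's share is 40% × €8761 = €3504.40. Patient pays €3504.40; OOP now €7985.40. Insurer: €8761 − €3504.40 = €5256.60.
#3 (€8250): deductible already satisfied, so patient's share is 40% × €8250 = €3300. Patient owes €3300 (running OOP €11285.40). Plan pays €8250 − €3300 = €4950.

€4950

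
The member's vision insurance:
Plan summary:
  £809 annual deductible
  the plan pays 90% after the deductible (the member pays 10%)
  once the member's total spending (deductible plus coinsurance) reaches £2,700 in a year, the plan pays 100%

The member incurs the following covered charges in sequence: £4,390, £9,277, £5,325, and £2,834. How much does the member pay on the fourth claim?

£72.70

Claim 1 — £4,390: deductible takes £809, £3,581 remains; member's 10% is £358.10. Member owes £1,167.10 (running OOP £1,167.10).
Claim 2 — £9,277: 10% coinsurance on £9,277 = £927.70. Member pays £927.70; OOP now £2,094.80.
Claim 3 — £5,325: deductible met; 10% of £5,325 = £532.50. Member owes £532.50 (running OOP £2,627.30).
Claim 4 — £2,834: 10% coinsurance on £2,834 = £283.40. That would push OOP to £2,910.70, over the £2,700 cap, so member pays £2,700 − £2,627.30 = £72.70.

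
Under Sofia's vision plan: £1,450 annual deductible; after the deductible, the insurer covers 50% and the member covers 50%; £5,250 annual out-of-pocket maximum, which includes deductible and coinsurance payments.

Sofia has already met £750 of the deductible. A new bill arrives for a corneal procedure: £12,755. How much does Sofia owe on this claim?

Remaining deductible: £1,450 − £750 = £700.
That leaves £12,755 − £700 = £12,055 for coinsurance.
Coinsurance: £12,055 × 50% = £6,027.50.
Member responsibility before any cap: £700 + £6,027.50 = £6,727.50.
Year-to-date out-of-pocket would reach £750 + £6,727.50 = £7,477.50, above the £5,250 maximum, so the member pays only £5,250 − £750 = £4,500.

£4,500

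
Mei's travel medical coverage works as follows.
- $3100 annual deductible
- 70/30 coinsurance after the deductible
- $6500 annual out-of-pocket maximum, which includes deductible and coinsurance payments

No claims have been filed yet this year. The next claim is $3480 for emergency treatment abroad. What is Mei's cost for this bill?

Nothing has been paid toward the $3100 deductible, so the first $3100 of this charge is applied there.
After the $3100 deductible portion, $3480 − $3100 = $380 is subject to coinsurance.
Coinsurance: $380 × 30% = $114.
So the traveler owes $3100 + $114 = $3214 before any cap.
Cumulative spending $0 + $3214 = $3214 stays under the $6500 maximum.

$3214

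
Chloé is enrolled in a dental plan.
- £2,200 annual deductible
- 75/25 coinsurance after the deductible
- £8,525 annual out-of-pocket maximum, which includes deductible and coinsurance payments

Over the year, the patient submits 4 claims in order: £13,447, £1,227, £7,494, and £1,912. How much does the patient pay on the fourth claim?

#1 (£13,447): £2,200 finishes the deductible; £11,247 goes to coinsurance; coinsurance £11,247 × 25% = £2,811.75. Patient pays £5,011.75; OOP now £5,011.75.
#2 (£1,227): 25% coinsurance on £1,227 = £306.75. Patient owes £306.75 (running OOP £5,318.50).
#3 (£7,494): 25% coinsurance on £7,494 = £1,873.50. Patient pays £1,873.50; OOP now £7,192.
#4 (£1,912): deductible met; 25% of £1,912 = £478. Patient pays £478; OOP now £7,670.

£478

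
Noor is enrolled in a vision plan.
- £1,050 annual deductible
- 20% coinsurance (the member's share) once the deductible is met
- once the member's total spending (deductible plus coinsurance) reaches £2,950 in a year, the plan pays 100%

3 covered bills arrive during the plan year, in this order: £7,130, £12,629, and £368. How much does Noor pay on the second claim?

Claim 1 (£7,130): £1,050 finishes the deductible; £6,080 goes to coinsurance; coinsurance £6,080 × 20% = £1,216. Cost to member: £2,266. OOP to date £2,266.
Claim 2 (£12,629): deductible met; 20% of £12,629 = £2,525.80. Adding that to £2,266 gives £4,791.80, past the £2,950 cap; member pays only £2,950 − £2,266 = £684.

£684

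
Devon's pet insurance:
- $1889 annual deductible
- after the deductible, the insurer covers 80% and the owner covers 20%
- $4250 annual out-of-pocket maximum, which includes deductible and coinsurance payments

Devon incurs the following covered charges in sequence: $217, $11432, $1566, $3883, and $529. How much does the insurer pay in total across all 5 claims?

$13377

#1 ($217): fully absorbed by the deductible. Owner owes $217 (running OOP $217). Insurer: $217 − $217 = $0.
#2 ($11432): $1672 to deductible, leaving $9760; owner's 20% is $1952. Owner owes $3624 (running OOP $3841). Plan pays $11432 − $3624 = $7808.
#3 ($1566): deductible already satisfied, so owner's share is 20% × $1566 = $313.20. Cost to owner: $313.20. OOP to date $4154.20. Plan pays $1566 − $313.20 = $1252.80.
#4 ($3883): deductible already satisfied, so owner's share is 20% × $3883 = $776.60. Adding that to $4154.20 gives $4930.80, past the $4250 cap; owner pays only $4250 − $4154.20 = $95.80. Insurer: $3883 − $95.80 = $3787.20.
#5 ($529): deductible met; 20% of $529 = $105.80. Adding that to $4250 gives $4355.80, past the $4250 cap; owner pays only $4250 − $4250 = $0. Insurer: $529 − $0 = $529.
Insurer total = bills − owner's total = $17627 − $4250 = $13377.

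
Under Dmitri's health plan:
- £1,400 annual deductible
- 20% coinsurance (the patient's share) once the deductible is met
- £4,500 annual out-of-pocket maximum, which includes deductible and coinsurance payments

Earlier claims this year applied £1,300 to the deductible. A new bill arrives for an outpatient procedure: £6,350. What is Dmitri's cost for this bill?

Remaining deductible: £1,400 − £1,300 = £100.
That leaves £6,350 − £100 = £6,250 for coinsurance.
Patient's 20% share of £6,250 is £1,250.
That puts the patient's cost at £100 + £1,250 = £1,350 before any cap.
Cumulative spending £1,300 + £1,350 = £2,650 stays under the £4,500 maximum.

£1,350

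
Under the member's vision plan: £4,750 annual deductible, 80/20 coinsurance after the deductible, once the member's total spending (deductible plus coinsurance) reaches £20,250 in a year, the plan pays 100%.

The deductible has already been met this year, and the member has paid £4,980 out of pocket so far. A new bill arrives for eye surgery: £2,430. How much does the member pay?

£486

With the deductible met, the entire £2,430 is subject to coinsurance.
Member's 20% share of £2,430 is £486.
Year-to-date out-of-pocket becomes £4,980 + £486 = £5,466, still under the £20,250 maximum, so no cap applies.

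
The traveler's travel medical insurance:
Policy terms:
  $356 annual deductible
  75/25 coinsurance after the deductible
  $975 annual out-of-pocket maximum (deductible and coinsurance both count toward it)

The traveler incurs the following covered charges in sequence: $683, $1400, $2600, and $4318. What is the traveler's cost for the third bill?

Claim 1 — $683: deductible takes $356, $327 remains; 25% of $327 = $81.75. Cost to traveler: $437.75. OOP to date $437.75.
Claim 2 — $1400: deductible already satisfied, so traveler's share is 25% × $1400 = $350. Cost to traveler: $350. OOP to date $787.75.
Claim 3 — $2600: deductible met; 25% of $2600 = $650. That would push OOP to $1437.75, over the $975 cap, so traveler pays $975 − $787.75 = $187.25.

$187.25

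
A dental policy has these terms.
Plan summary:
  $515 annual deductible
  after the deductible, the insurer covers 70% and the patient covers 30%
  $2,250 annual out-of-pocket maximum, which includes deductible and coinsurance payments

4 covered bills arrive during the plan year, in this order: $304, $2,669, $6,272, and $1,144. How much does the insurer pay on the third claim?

Bill 1, $304: entire amount goes to the deductible. Patient owes $304 (running OOP $304). Insurer: $304 − $304 = $0.
Bill 2, $2,669: $211 to deductible, leaving $2,458; coinsurance $2,458 × 30% = $737.40. Cost to patient: $948.40. OOP to date $1,252.40. Plan pays $2,669 − $948.40 = $1,720.60.
Bill 3, $6,272: 30% coinsurance on $6,272 = $1,881.60. Adding that to $1,252.40 gives $3,134, past the $2,250 cap; patient pays only $2,250 − $1,252.40 = $997.60. Plan pays $6,272 − $997.60 = $5,274.40.

$5,274.40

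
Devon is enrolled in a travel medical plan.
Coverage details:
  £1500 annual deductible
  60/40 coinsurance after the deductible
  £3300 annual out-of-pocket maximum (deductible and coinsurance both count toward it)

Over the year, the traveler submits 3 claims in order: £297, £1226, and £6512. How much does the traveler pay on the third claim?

Claim 1 (£297): entire amount goes to the deductible. Cost to traveler: £297. OOP to date £297.
Claim 2 (£1226): £1203 to deductible, leaving £23; coinsurance £23 × 40% = £9.20. Traveler owes £1212.20 (running OOP £1509.20).
Claim 3 (£6512): 40% coinsurance on £6512 = £2604.80. That would push OOP to £4114, over the £3300 cap, so traveler pays £3300 − £1509.20 = £1790.80.

£1790.80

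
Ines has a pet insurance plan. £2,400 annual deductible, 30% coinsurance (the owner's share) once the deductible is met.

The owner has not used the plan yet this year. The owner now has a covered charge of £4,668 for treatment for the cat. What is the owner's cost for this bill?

The full £2,400 deductible is still open; £2,400 of this bill applies to it.
After the £2,400 deductible portion, £4,668 − £2,400 = £2,268 is subject to coinsurance.
Owner's 30% share of £2,268 is £680.40.
So the owner owes £2,400 + £680.40 = £3,080.40.

£3,080.40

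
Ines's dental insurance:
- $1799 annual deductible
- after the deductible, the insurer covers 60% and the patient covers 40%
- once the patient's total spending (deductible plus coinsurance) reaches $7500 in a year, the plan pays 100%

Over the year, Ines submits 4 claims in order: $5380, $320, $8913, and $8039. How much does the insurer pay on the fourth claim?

Claim 1 — $5380: deductible takes $1799, $3581 remains; patient's 40% is $1432.40. Cost to patient: $3231.40. OOP to date $3231.40. Plan pays $5380 − $3231.40 = $2148.60.
Claim 2 — $320: 40% coinsurance on $320 = $128. Patient owes $128 (running OOP $3359.40). Plan pays $320 − $128 = $192.
Claim 3 — $8913: deductible already satisfied, so patient's share is 40% × $8913 = $3565.20. Cost to patient: $3565.20. OOP to date $6924.60. Insurer: $8913 − $3565.20 = $5347.80.
Claim 4 — $8039: 40% coinsurance on $8039 = $3215.60. Adding that to $6924.60 gives $10140.20, past the $7500 cap; patient pays only $7500 − $6924.60 = $575.40. Insurer: $8039 − $575.40 = $7463.60.

$7463.60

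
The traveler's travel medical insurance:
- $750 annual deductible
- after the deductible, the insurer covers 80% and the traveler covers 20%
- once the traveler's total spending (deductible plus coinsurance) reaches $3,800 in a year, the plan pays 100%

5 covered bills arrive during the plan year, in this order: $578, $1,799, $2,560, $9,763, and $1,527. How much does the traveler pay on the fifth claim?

$260

Claim 1 ($578): all of it applies to the deductible. Cost to traveler: $578. OOP to date $578.
Claim 2 ($1,799): deductible takes $172, $1,627 remains; 20% of $1,627 = $325.40. Cost to traveler: $497.40. OOP to date $1,075.40.
Claim 3 ($2,560): 20% coinsurance on $2,560 = $512. Traveler pays $512; OOP now $1,587.40.
Claim 4 ($9,763): deductible met; 20% of $9,763 = $1,952.60. Traveler pays $1,952.60; OOP now $3,540.
Claim 5 ($1,527): deductible met; 20% of $1,527 = $305.40. That would push OOP to $3,845.40, over the $3,800 cap, so traveler pays $3,800 − $3,540 = $260.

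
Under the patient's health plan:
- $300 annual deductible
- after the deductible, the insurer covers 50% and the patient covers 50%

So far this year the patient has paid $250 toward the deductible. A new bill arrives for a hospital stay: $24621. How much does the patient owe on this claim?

$12335.50

Remaining deductible: $300 − $250 = $50.
After the $50 deductible portion, $24621 − $50 = $24571 is subject to coinsurance.
Patient's 50% share of $24571 is $12285.50.
Patient responsibility: $50 + $12285.50 = $12335.50.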